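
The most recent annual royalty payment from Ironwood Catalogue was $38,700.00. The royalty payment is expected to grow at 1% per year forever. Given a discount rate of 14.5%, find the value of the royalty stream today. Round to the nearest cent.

$289533.33

D₁ = D₀ × (1 + g) = $38,700.00 × 1.01 = $39,087.0000
Growing perpetuity: P = D₁ / (r − g) = $39,087.0000 / (0.145 − 0.01) = $289,533.33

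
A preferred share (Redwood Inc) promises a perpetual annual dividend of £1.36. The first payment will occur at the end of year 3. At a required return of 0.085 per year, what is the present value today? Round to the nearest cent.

Value at end of year 2: C / r = £1.36 / 0.085 = £16.0000
Discount to today: PV = £16.0000 / (1 + 0.085)^2 = £16.0000 / 1.177225 = £13.59

£13.59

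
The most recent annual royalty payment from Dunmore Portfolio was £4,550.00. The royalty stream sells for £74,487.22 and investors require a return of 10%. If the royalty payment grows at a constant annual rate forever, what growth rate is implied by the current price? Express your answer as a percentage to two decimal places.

P = D₀(1+g)/(r−g) ⇒ P(r−g) = D₀(1+g) ⇒ g(P+D₀) = P·r − D₀
g = (P·r − D₀)/(P + D₀) = (£74,487.22×0.1 − £4,550.00) / (£74,487.22 + £4,550.00) = 0.036675

3.67%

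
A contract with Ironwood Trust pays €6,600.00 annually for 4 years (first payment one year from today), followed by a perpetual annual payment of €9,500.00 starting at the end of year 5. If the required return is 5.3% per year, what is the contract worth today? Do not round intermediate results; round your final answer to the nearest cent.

€169033.29

PV of 4-year annuity: €6,600.00 × [1 − (1+0.053)^−4] / 0.053 = 23241.09825
Perpetuity value at year 4: €9,500.00 / 0.053 = 179245.28302
PV of perpetuity: 179245.28302 / (1+0.053)^4 = 145792.18706
Total PV = 23241.09825 + 145792.18706 = 169033.28530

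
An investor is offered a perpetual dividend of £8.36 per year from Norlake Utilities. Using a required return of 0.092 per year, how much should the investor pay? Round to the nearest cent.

£90.87

Level perpetuity: PV = C / r = £8.36 / 0.092 = £90.87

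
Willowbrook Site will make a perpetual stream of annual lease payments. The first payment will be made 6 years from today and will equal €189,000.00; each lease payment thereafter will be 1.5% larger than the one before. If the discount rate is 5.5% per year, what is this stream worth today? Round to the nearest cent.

€3615259.82

Value at end of year 5: C₁ / (r − g) = €189,000.00 / (0.055 − 0.015) = €4,725,000.0000
Discount to today: PV = €4,725,000.0000 / (1 + 0.055)^5 = €4,725,000.0000 / 1.306960 = €3,615,259.82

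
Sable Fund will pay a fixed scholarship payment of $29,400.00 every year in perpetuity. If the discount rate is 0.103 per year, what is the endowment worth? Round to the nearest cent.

Level perpetuity: PV = C / r = $29,400.00 / 0.103 = $285,436.89

$285436.89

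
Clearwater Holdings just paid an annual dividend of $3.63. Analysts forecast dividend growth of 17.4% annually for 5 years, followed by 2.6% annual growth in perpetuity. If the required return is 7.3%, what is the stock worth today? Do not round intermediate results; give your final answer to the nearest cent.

$148.22

D_1 = 4.26162
D_2 = 5.00314
D_3 = 5.87369
D_4 = 6.89571
D_5 = 8.09556
Terminal value at year 5: TV = D_5×(1+g_2)/(r−g_2) = 8.30605/0.047 = 176.72444
P_0 = D_1/(1+r)^1 + D_2/(1+r)^2 + D_3/(1+r)^3 + D_4/(1+r)^4 + D_5/(1+r)^5 + TV/(1+r)^5
    = 3.97169 + 4.34554 + 4.75458 + 5.20212 + 5.69179 + 124.25046 = 148.21616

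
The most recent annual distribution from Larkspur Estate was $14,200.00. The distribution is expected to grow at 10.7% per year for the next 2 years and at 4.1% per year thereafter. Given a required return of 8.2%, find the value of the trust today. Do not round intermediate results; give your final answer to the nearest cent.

$406786.69

D_1 = 15719.40000
D_2 = 17401.37580
Terminal value at year 2: TV = D_2×(1+g_2)/(r−g_2) = 18114.83221/0.041 = 441825.17580
P_0 = D_1/(1+r)^1 + D_2/(1+r)^2 + TV/(1+r)^2
    = 14528.09612 + 14863.77302 + 377394.82218 = 406786.69131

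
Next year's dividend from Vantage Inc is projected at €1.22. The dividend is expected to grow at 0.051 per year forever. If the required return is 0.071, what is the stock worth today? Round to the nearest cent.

Growing perpetuity: P = D₁ / (r − g) = €1.2200 / (0.071 − 0.051) = €61.00

€61.00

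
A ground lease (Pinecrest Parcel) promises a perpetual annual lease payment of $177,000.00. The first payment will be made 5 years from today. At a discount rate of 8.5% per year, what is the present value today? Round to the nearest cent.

Value at end of year 4: C / r = $177,000.00 / 0.085 = $2,082,352.9412
Discount to today: PV = $2,082,352.9412 / (1 + 0.085)^4 = $2,082,352.9412 / 1.385859 = $1,502,572.33

$1502572.33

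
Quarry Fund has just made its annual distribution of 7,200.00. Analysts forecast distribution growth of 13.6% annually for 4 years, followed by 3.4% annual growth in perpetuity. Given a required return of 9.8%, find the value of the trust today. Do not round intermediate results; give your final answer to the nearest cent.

D_1 = 8179.20000
D_2 = 9291.57120
D_3 = 10555.22488
D_4 = 11990.73547
Terminal value at year 4: TV = D_4×(1+g_2)/(r−g_2) = 12398.42047/0.064 = 193725.31989
P_0 = D_1/(1+r)^1 + D_2/(1+r)^2 + D_3/(1+r)^3 + D_4/(1+r)^4 + TV/(1+r)^4
    = 7449.18033 + 7706.98438 + 7973.71062 + 8249.66782 + 133283.69566 = 164663.23881

164663.24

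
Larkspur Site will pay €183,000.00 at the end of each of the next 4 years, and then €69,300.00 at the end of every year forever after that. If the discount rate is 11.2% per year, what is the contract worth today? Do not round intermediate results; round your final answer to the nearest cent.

PV of 4-year annuity: €183,000.00 × [1 − (1+0.112)^−4] / 0.112 = 565331.65146
Perpetuity value at year 4: €69,300.00 / 0.112 = 618750.00000
PV of perpetuity: 618750.00000 / (1+0.112)^4 = 404665.39100
Total PV = 565331.65146 + 404665.39100 = 969997.04246

€969997.04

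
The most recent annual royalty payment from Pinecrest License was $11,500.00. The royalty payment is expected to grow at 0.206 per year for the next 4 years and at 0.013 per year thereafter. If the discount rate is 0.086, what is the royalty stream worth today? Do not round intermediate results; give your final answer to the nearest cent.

D_1 = 13869.00000
D_2 = 16726.01400
D_3 = 20171.57288
D_4 = 24326.91690
Terminal value at year 4: TV = D_4×(1+g_2)/(r−g_2) = 24643.16682/0.073 = 337577.62764
P_0 = D_1/(1+r)^1 + D_2/(1+r)^2 + D_3/(1+r)^3 + D_4/(1+r)^4 + TV/(1+r)^4
    = 12770.71823 + 14181.84732 + 15748.90227 + 17489.11247 + 242691.38258 = 302881.96287

$302881.96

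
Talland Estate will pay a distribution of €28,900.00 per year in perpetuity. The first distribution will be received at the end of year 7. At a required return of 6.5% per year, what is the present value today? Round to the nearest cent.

Value at end of year 6: C / r = €28,900.00 / 0.065 = €444,615.3846
Discount to today: PV = €444,615.3846 / (1 + 0.065)^6 = €444,615.3846 / 1.459142 = €304,710.09

€304710.09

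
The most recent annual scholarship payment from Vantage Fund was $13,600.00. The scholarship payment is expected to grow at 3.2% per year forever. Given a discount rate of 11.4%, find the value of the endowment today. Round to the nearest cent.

D₁ = D₀ × (1 + g) = $13,600.00 × 1.032 = $14,035.2000
Growing perpetuity: P = D₁ / (r − g) = $14,035.2000 / (0.114 − 0.032) = $171,160.98

$171160.98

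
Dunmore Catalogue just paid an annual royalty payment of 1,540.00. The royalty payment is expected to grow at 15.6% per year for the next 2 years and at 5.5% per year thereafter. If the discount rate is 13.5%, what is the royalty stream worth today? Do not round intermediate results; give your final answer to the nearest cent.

24233.22

D_1 = 1780.24000
D_2 = 2057.95744
Terminal value at year 2: TV = D_2×(1+g_2)/(r−g_2) = 2171.14510/0.08 = 27139.31374
P_0 = D_1/(1+r)^1 + D_2/(1+r)^2 + TV/(1+r)^2
    = 1568.49339 + 1597.51397 + 21067.21554 = 24233.22291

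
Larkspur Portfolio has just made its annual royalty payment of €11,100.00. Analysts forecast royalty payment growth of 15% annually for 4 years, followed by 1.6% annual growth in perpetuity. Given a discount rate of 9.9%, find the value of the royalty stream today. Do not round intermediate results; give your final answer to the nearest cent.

D_1 = 12765.00000
D_2 = 14679.75000
D_3 = 16881.71250
D_4 = 19413.96938
Terminal value at year 4: TV = D_4×(1+g_2)/(r−g_2) = 19724.59288/0.083 = 237645.69741
P_0 = D_1/(1+r)^1 + D_2/(1+r)^2 + D_3/(1+r)^3 + D_4/(1+r)^4 + TV/(1+r)^4
    = 11615.10464 + 12154.11314 + 12718.13476 + 13308.33028 + 162906.78995 = 212702.47278

€212702.47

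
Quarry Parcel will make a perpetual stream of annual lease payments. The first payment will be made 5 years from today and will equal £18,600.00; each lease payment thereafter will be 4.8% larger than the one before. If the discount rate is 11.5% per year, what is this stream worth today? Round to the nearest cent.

Value at end of year 4: C₁ / (r − g) = £18,600.00 / (0.115 − 0.048) = £277,611.9403
Discount to today: PV = £277,611.9403 / (1 + 0.115)^4 = £277,611.9403 / 1.545608 = £179,613.37

£179613.37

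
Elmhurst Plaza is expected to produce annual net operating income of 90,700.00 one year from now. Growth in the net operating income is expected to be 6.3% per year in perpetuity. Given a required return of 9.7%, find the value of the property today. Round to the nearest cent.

Growing perpetuity: P = D₁ / (r − g) = 90,700.0000 / (0.097 − 0.063) = 2,667,647.06

2667647.06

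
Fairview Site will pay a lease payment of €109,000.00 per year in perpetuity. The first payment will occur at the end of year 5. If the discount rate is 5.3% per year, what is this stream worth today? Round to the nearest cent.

€1672773.51

Value at end of year 4: C / r = €109,000.00 / 0.053 = €2,056,603.7736
Discount to today: PV = €2,056,603.7736 / (1 + 0.053)^4 = €2,056,603.7736 / 1.229457 = €1,672,773.51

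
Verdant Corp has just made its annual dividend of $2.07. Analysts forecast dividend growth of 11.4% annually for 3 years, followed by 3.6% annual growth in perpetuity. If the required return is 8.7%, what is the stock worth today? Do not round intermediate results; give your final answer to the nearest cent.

D_1 = 2.30598
D_2 = 2.56886
D_3 = 2.86171
Terminal value at year 3: TV = D_3×(1+g_2)/(r−g_2) = 2.96473/0.051 = 58.13203
P_0 = D_1/(1+r)^1 + D_2/(1+r)^2 + D_3/(1+r)^3 + TV/(1+r)^3
    = 2.12142 + 2.17411 + 2.22811 + 45.26128 = 51.78492

$51.78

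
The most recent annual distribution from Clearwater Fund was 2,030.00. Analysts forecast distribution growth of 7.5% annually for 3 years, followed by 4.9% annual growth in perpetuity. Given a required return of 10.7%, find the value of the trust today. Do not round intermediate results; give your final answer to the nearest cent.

D_1 = 2182.25000
D_2 = 2345.91875
D_3 = 2521.86266
Terminal value at year 3: TV = D_3×(1+g_2)/(r−g_2) = 2645.43393/0.058 = 45610.92977
P_0 = D_1/(1+r)^1 + D_2/(1+r)^2 + D_3/(1+r)^3 + TV/(1+r)^3
    = 1971.31888 + 1914.33405 + 1858.99648 + 33622.19500 = 39366.84442

39366.84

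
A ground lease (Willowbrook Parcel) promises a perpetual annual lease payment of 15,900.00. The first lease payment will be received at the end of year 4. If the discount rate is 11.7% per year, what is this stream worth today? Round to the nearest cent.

Value at end of year 3: C / r = 15,900.00 / 0.117 = 135,897.4359
Discount to today: PV = 135,897.4359 / (1 + 0.117)^3 = 135,897.4359 / 1.393669 = 97,510.58

97510.58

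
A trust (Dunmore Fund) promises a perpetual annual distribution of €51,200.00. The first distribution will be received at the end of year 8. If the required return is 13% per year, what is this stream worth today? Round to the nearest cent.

€167408.50

Value at end of year 7: C / r = €51,200.00 / 0.13 = €393,846.1538
Discount to today: PV = €393,846.1538 / (1 + 0.13)^7 = €393,846.1538 / 2.352605 = €167,408.50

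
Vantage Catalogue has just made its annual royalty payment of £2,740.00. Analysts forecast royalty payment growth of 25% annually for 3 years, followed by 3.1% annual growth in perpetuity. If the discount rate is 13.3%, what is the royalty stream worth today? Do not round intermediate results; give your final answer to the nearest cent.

D_1 = 3425.00000
D_2 = 4281.25000
D_3 = 5351.56250
Terminal value at year 3: TV = D_3×(1+g_2)/(r−g_2) = 5517.46094/0.102 = 54092.75429
P_0 = D_1/(1+r)^1 + D_2/(1+r)^2 + D_3/(1+r)^3 + TV/(1+r)^3
    = 3022.94793 + 3335.11466 + 3679.51750 + 37191.98566 = 47229.56574

£47229.57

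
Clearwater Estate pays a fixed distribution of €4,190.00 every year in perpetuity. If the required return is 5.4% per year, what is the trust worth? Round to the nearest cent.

Level perpetuity: PV = C / r = €4,190.00 / 0.054 = €77,592.59

€77592.59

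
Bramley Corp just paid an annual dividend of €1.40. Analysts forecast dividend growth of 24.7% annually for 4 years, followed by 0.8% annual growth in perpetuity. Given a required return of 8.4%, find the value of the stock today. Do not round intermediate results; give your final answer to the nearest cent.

€40.56

D_1 = 1.74580
D_2 = 2.17701
D_3 = 2.71473
D_4 = 3.38527
Terminal value at year 4: TV = D_4×(1+g_2)/(r−g_2) = 3.41236/0.076 = 44.89943
P_0 = D_1/(1+r)^1 + D_2/(1+r)^2 + D_3/(1+r)^3 + D_4/(1+r)^4 + TV/(1+r)^4
    = 1.61052 + 1.85269 + 2.13128 + 2.45175 + 32.51799 = 40.56422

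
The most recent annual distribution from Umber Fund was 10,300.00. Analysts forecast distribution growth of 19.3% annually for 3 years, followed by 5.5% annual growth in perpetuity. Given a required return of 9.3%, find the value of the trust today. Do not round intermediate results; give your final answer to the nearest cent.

408756.19

D_1 = 12287.90000
D_2 = 14659.46470
D_3 = 17488.74139
Terminal value at year 3: TV = D_3×(1+g_2)/(r−g_2) = 18450.62216/0.038 = 485542.68851
P_0 = D_1/(1+r)^1 + D_2/(1+r)^2 + D_3/(1+r)^3 + TV/(1+r)^3
    = 11242.36048 + 12270.93874 + 13393.62298 + 371849.26970 = 408756.19190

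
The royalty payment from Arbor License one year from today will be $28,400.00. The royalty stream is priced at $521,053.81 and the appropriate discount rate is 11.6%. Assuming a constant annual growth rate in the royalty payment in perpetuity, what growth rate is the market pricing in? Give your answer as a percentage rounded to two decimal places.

6.15%

P = D₁/(r−g) ⇒ g = r − D₁/P = 0.116 − $28,400.00/$521,053.81 = 0.061495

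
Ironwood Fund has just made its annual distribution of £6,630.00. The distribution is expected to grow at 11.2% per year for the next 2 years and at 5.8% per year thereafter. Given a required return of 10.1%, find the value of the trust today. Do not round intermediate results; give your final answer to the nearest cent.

£179864.12

D_1 = 7372.56000
D_2 = 8198.28672
Terminal value at year 2: TV = D_2×(1+g_2)/(r−g_2) = 8673.78735/0.043 = 201715.98488
P_0 = D_1/(1+r)^1 + D_2/(1+r)^2 + TV/(1+r)^2
    = 6696.23978 + 6763.14136 + 166404.73393 = 179864.11508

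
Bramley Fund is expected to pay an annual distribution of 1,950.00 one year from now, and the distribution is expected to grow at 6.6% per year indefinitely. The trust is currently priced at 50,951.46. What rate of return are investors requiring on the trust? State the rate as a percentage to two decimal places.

10.43%

P = D₁/(r − g) ⇒ r = D₁/P + g = 1,950.0000/50,951.46 + 0.066 = 0.038272 + 0.066 = 0.104272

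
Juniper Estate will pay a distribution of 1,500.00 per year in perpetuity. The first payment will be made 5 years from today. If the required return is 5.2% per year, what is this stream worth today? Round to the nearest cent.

23551.85

Value at end of year 4: C / r = 1,500.00 / 0.052 = 28,846.1538
Discount to today: PV = 28,846.1538 / (1 + 0.052)^4 = 28,846.1538 / 1.224794 = 23,551.85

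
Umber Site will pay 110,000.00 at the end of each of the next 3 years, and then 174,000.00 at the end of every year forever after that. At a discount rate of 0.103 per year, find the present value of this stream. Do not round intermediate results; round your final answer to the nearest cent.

PV of 3-year annuity: 110,000.00 × [1 − (1+0.103)^−3] / 0.103 = 272115.37520
Perpetuity value at year 3: 174,000.00 / 0.103 = 1689320.38835
PV of perpetuity: 1689320.38835 / (1+0.103)^3 = 1258883.34031
Total PV = 272115.37520 + 1258883.34031 = 1530998.71551

1530998.72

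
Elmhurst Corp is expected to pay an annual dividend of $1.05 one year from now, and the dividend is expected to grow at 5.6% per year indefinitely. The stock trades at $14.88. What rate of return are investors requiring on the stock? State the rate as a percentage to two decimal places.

12.66%

P = D₁/(r − g) ⇒ r = D₁/P + g = $1.0500/$14.88 + 0.056 = 0.070565 + 0.056 = 0.126565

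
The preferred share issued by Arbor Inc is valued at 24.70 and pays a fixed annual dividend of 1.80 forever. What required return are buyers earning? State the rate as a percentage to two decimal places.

P = C/r ⇒ r = C/P = 1.80/24.70 = 0.072874

7.29%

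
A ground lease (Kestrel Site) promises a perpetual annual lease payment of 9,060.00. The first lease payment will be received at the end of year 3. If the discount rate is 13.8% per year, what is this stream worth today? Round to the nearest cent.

Value at end of year 2: C / r = 9,060.00 / 0.138 = 65,652.1739
Discount to today: PV = 65,652.1739 / (1 + 0.138)^2 = 65,652.1739 / 1.295044 = 50,694.94

50694.94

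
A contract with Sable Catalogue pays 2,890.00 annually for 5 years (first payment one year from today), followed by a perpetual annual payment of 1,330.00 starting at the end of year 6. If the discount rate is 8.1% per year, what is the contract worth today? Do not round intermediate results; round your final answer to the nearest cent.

22632.00

PV of 5-year annuity: 2,890.00 × [1 − (1+0.081)^−5] / 0.081 = 11508.58360
Perpetuity value at year 5: 1,330.00 / 0.081 = 16419.75309
PV of perpetuity: 16419.75309 / (1+0.081)^5 = 11123.41530
Total PV = 11508.58360 + 11123.41530 = 22631.99891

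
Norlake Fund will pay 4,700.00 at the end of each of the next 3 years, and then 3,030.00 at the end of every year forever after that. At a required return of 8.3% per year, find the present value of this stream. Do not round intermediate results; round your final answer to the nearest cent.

PV of 3-year annuity: 4,700.00 × [1 − (1+0.083)^−3] / 0.083 = 12047.08788
Perpetuity value at year 3: 3,030.00 / 0.083 = 36506.02410
PV of perpetuity: 36506.02410 / (1+0.083)^3 = 28739.49723
Total PV = 12047.08788 + 28739.49723 = 40786.58511

40786.59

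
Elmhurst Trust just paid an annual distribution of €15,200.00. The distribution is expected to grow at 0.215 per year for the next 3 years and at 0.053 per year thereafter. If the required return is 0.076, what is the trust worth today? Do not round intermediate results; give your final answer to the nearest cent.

€1060355.96

D_1 = 18468.00000
D_2 = 22438.62000
D_3 = 27262.92330
Terminal value at year 3: TV = D_3×(1+g_2)/(r−g_2) = 28707.85823/0.023 = 1248167.74934
P_0 = D_1/(1+r)^1 + D_2/(1+r)^2 + D_3/(1+r)^3 + TV/(1+r)^3
    = 17163.56877 + 19380.79559 + 21884.44856 + 1001927.14479 = 1060355.95772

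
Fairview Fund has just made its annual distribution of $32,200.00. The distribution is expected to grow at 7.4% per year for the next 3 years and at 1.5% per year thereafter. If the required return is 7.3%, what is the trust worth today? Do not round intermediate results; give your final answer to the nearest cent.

$661857.13

D_1 = 34582.80000
D_2 = 37141.92720
D_3 = 39890.42981
Terminal value at year 3: TV = D_3×(1+g_2)/(r−g_2) = 40488.78626/0.058 = 698082.52172
P_0 = D_1/(1+r)^1 + D_2/(1+r)^2 + D_3/(1+r)^3 + TV/(1+r)^3
    = 32230.00932 + 32260.04661 + 32290.11189 + 565076.95804 = 661857.12586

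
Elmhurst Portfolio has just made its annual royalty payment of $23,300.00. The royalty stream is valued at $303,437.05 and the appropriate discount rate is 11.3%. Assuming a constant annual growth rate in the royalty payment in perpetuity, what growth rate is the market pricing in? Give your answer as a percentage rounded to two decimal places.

3.36%

P = D₀(1+g)/(r−g) ⇒ P(r−g) = D₀(1+g) ⇒ g(P+D₀) = P·r − D₀
g = (P·r − D₀)/(P + D₀) = ($303,437.05×0.113 − $23,300.00) / ($303,437.05 + $23,300.00) = 0.033631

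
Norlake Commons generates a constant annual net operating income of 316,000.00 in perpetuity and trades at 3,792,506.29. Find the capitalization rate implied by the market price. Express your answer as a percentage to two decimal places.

8.33%

P = C/r ⇒ r = C/P = 316,000.00/3,792,506.29 = 0.083322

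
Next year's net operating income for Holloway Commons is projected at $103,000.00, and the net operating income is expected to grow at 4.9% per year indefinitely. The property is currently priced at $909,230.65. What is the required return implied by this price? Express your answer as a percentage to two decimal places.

16.23%

P = D₁/(r − g) ⇒ r = D₁/P + g = $103,000.0000/$909,230.65 + 0.049 = 0.113283 + 0.049 = 0.162283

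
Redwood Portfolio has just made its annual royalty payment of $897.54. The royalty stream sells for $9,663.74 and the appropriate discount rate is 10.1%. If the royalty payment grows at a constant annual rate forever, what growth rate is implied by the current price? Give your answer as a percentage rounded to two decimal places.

0.74%

P = D₀(1+g)/(r−g) ⇒ P(r−g) = D₀(1+g) ⇒ g(P+D₀) = P·r − D₀
g = (P·r − D₀)/(P + D₀) = ($9,663.74×0.101 − $897.54) / ($9,663.74 + $897.54) = 0.007433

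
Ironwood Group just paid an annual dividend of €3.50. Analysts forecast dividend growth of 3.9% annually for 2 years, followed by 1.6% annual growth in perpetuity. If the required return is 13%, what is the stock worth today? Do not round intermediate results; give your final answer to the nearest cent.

€32.55

D_1 = 3.63650
D_2 = 3.77832
Terminal value at year 2: TV = D_2×(1+g_2)/(r−g_2) = 3.83878/0.114 = 33.67348
P_0 = D_1/(1+r)^1 + D_2/(1+r)^2 + TV/(1+r)^2
    = 3.21814 + 2.95898 + 26.37127 = 32.54840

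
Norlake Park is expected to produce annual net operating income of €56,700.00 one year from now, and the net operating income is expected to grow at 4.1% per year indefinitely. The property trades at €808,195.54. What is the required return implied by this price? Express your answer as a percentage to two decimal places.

P = D₁/(r − g) ⇒ r = D₁/P + g = €56,700.0000/€808,195.54 + 0.041 = 0.070156 + 0.041 = 0.111156

11.12%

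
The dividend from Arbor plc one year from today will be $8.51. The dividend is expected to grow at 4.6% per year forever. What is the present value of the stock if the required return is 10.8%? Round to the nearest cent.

$137.26

Growing perpetuity: P = D₁ / (r − g) = $8.5100 / (0.108 − 0.046) = $137.26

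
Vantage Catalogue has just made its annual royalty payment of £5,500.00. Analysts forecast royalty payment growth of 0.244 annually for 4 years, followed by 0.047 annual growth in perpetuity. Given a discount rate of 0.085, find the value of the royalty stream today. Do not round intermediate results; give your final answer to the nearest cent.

£293201.68

D_1 = 6842.00000
D_2 = 8511.44800
D_3 = 10588.24131
D_4 = 13171.77219
Terminal value at year 4: TV = D_4×(1+g_2)/(r−g_2) = 13790.84549/0.038 = 362916.98645
P_0 = D_1/(1+r)^1 + D_2/(1+r)^2 + D_3/(1+r)^3 + D_4/(1+r)^4 + TV/(1+r)^4
    = 6305.99078 + 7230.09450 + 8289.61987 + 9504.41209 + 261871.56475 = 293201.68200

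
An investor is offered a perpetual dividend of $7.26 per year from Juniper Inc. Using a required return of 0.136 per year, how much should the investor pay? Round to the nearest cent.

Level perpetuity: PV = C / r = $7.26 / 0.136 = $53.38

$53.38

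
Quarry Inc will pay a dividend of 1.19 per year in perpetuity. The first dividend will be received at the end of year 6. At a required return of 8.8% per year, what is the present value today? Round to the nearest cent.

Value at end of year 5: C / r = 1.19 / 0.088 = 13.5227
Discount to today: PV = 13.5227 / (1 + 0.088)^5 = 13.5227 / 1.524560 = 8.87

8.87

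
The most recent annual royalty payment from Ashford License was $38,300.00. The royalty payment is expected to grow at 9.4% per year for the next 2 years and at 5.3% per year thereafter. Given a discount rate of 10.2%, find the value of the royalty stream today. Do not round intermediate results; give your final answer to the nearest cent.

$886920.42

D_1 = 41900.20000
D_2 = 45838.81880
Terminal value at year 2: TV = D_2×(1+g_2)/(r−g_2) = 48268.27620/0.049 = 985066.86115
P_0 = D_1/(1+r)^1 + D_2/(1+r)^2 + TV/(1+r)^2
    = 38021.96007 + 37745.93858 + 811152.51691 = 886920.41557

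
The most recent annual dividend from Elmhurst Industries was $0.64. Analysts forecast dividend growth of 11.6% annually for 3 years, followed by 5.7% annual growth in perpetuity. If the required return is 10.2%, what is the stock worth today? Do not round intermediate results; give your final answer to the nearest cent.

$17.58

D_1 = 0.71424
D_2 = 0.79709
D_3 = 0.88955
Terminal value at year 3: TV = D_3×(1+g_2)/(r−g_2) = 0.94026/0.045 = 20.89465
P_0 = D_1/(1+r)^1 + D_2/(1+r)^2 + D_3/(1+r)^3 + TV/(1+r)^3
    = 0.64813 + 0.65636 + 0.66470 + 15.61314 = 17.58234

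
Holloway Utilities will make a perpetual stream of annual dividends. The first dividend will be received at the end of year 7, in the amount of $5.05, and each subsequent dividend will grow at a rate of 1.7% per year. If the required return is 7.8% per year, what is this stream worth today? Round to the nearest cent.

$52.75

Value at end of year 6: C₁ / (r − g) = $5.05 / (0.078 − 0.017) = $82.7869
Discount to today: PV = $82.7869 / (1 + 0.078)^6 = $82.7869 / 1.569324 = $52.75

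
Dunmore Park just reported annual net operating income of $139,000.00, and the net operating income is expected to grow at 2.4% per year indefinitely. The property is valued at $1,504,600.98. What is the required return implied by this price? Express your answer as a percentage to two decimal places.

D₁ = $139,000.00 × 1.024 = $142,336.0000
P = D₁/(r − g) ⇒ r = D₁/P + g = $142,336.0000/$1,504,600.98 + 0.024 = 0.094600 + 0.024 = 0.118600

11.86%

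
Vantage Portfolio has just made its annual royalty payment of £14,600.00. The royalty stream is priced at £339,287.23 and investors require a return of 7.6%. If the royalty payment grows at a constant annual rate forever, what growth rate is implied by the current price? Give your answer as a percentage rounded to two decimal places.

3.16%

P = D₀(1+g)/(r−g) ⇒ P(r−g) = D₀(1+g) ⇒ g(P+D₀) = P·r − D₀
g = (P·r − D₀)/(P + D₀) = (£339,287.23×0.076 − £14,600.00) / (£339,287.23 + £14,600.00) = 0.031608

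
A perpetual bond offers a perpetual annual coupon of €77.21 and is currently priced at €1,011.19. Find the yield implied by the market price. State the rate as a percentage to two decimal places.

7.64%

P = C/r ⇒ r = C/P = €77.21/€1,011.19 = 0.076356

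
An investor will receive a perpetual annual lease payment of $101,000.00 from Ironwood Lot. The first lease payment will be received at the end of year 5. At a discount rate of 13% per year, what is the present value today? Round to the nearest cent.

$476501.47

Value at end of year 4: C / r = $101,000.00 / 0.13 = $776,923.0769
Discount to today: PV = $776,923.0769 / (1 + 0.13)^4 = $776,923.0769 / 1.630474 = $476,501.47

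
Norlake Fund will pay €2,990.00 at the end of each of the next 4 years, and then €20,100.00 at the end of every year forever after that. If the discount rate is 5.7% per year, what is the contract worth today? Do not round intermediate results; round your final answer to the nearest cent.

€292934.06

PV of 4-year annuity: €2,990.00 × [1 − (1+0.057)^−4] / 0.057 = 10432.23754
Perpetuity value at year 4: €20,100.00 / 0.057 = 352631.57895
PV of perpetuity: 352631.57895 / (1+0.057)^4 = 282501.82159
Total PV = 10432.23754 + 282501.82159 = 292934.05912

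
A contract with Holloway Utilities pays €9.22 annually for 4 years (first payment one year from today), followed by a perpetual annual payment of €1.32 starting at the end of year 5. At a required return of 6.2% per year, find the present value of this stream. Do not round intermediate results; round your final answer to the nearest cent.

€48.54

PV of 4-year annuity: €9.22 × [1 − (1+0.062)^−4] / 0.062 = 31.80250
Perpetuity value at year 4: €1.32 / 0.062 = 21.29032
PV of perpetuity: 21.29032 / (1+0.062)^4 = 16.73725
Total PV = 31.80250 + 16.73725 = 48.53976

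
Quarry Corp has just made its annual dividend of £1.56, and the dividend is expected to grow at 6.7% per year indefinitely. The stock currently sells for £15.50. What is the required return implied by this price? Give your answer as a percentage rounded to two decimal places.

D₁ = £1.56 × 1.067 = £1.6645
P = D₁/(r − g) ⇒ r = D₁/P + g = £1.6645/£15.50 + 0.067 = 0.107388 + 0.067 = 0.174388

17.44%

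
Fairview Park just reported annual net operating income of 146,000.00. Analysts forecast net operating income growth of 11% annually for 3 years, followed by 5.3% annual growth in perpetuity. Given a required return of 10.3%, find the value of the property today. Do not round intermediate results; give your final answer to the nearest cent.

D_1 = 162060.00000
D_2 = 179886.60000
D_3 = 199674.12600
Terminal value at year 3: TV = D_3×(1+g_2)/(r−g_2) = 210256.85468/0.05 = 4205137.09356
P_0 = D_1/(1+r)^1 + D_2/(1+r)^2 + D_3/(1+r)^3 + TV/(1+r)^3
    = 146926.56392 + 147859.00811 + 148797.36990 + 3133672.61018 = 3577255.55211

3577255.55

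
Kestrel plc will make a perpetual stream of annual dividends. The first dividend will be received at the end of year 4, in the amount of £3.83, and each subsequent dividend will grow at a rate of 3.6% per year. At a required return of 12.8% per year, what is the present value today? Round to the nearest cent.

£29.01

Value at end of year 3: C₁ / (r − g) = £3.83 / (0.128 − 0.036) = £41.6304
Discount to today: PV = £41.6304 / (1 + 0.128)^3 = £41.6304 / 1.435249 = £29.01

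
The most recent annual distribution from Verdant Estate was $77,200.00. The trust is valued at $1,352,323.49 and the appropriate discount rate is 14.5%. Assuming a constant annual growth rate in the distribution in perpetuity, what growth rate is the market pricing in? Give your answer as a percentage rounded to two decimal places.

P = D₀(1+g)/(r−g) ⇒ P(r−g) = D₀(1+g) ⇒ g(P+D₀) = P·r − D₀
g = (P·r − D₀)/(P + D₀) = ($1,352,323.49×0.145 − $77,200.00) / ($1,352,323.49 + $77,200.00) = 0.083165

8.32%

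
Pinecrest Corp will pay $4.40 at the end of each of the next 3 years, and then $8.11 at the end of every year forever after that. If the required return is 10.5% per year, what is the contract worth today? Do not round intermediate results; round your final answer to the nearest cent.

PV of 3-year annuity: $4.40 × [1 − (1+0.105)^−3] / 0.105 = 10.84654
Perpetuity value at year 3: $8.11 / 0.105 = 77.23810
PV of perpetuity: 77.23810 / (1+0.105)^3 = 57.24594
Total PV = 10.84654 + 57.24594 = 68.09249

$68.09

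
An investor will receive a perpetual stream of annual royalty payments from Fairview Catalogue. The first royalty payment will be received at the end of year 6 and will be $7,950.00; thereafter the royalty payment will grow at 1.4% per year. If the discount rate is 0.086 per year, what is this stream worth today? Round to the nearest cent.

Value at end of year 5: C₁ / (r − g) = $7,950.00 / (0.086 − 0.014) = $110,416.6667
Discount to today: PV = $110,416.6667 / (1 + 0.086)^5 = $110,416.6667 / 1.510599 = $73,094.64

$73094.64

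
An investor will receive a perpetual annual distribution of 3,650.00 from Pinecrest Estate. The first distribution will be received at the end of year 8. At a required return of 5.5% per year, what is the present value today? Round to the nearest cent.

Value at end of year 7: C / r = 3,650.00 / 0.055 = 66,363.6364
Discount to today: PV = 66,363.6364 / (1 + 0.055)^7 = 66,363.6364 / 1.454679 = 45,620.81

45620.81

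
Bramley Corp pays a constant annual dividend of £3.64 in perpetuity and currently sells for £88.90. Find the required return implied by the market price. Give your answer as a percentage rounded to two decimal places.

4.09%

P = C/r ⇒ r = C/P = £3.64/£88.90 = 0.040945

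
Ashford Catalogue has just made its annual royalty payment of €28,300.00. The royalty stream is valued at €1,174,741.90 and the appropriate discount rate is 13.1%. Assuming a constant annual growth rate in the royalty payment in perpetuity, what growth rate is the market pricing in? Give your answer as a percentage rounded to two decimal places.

P = D₀(1+g)/(r−g) ⇒ P(r−g) = D₀(1+g) ⇒ g(P+D₀) = P·r − D₀
g = (P·r − D₀)/(P + D₀) = (€1,174,741.90×0.131 − €28,300.00) / (€1,174,741.90 + €28,300.00) = 0.104395

10.44%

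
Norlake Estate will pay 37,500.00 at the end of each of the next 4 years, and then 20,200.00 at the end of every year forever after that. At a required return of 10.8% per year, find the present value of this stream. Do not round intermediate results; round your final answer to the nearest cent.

PV of 4-year annuity: 37,500.00 × [1 − (1+0.108)^−4] / 0.108 = 116840.26121
Perpetuity value at year 4: 20,200.00 / 0.108 = 187037.03704
PV of perpetuity: 187037.03704 / (1+0.108)^4 = 124099.08300
Total PV = 116840.26121 + 124099.08300 = 240939.34421

240939.34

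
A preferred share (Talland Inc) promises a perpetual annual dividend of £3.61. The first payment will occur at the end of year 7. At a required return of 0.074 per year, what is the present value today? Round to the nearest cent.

£31.79

Value at end of year 6: C / r = £3.61 / 0.074 = £48.7838
Discount to today: PV = £48.7838 / (1 + 0.074)^6 = £48.7838 / 1.534708 = £31.79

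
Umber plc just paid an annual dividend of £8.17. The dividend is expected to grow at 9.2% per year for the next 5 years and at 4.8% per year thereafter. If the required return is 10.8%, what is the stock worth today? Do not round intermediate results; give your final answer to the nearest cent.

D_1 = 8.92164
D_2 = 9.74243
D_3 = 10.63873
D_4 = 11.61750
D_5 = 12.68631
Terminal value at year 5: TV = D_5×(1+g_2)/(r−g_2) = 13.29525/0.06 = 221.58751
P_0 = D_1/(1+r)^1 + D_2/(1+r)^2 + D_3/(1+r)^3 + D_4/(1+r)^4 + D_5/(1+r)^5 + TV/(1+r)^5
    = 8.05202 + 7.93575 + 7.82115 + 7.70821 + 7.59690 + 132.69253 = 171.80656

£171.81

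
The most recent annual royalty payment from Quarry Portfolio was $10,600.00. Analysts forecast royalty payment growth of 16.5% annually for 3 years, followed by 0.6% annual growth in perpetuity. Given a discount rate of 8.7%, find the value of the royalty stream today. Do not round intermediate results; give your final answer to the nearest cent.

D_1 = 12349.00000
D_2 = 14386.58500
D_3 = 16760.37152
Terminal value at year 3: TV = D_3×(1+g_2)/(r−g_2) = 16860.93375/0.081 = 208159.67598
P_0 = D_1/(1+r)^1 + D_2/(1+r)^2 + D_3/(1+r)^3 + TV/(1+r)^3
    = 11360.62557 + 12175.83146 + 13049.53418 + 162071.99235 = 198657.98356

$198657.98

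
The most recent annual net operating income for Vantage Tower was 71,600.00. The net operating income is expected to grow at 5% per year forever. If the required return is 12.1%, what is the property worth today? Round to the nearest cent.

D₁ = D₀ × (1 + g) = 71,600.00 × 1.05 = 75,180.0000
Growing perpetuity: P = D₁ / (r − g) = 75,180.0000 / (0.121 − 0.05) = 1,058,873.24

1058873.24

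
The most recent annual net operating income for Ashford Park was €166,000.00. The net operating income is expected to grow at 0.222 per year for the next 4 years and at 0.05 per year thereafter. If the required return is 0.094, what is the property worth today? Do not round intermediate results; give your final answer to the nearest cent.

D_1 = 202852.00000
D_2 = 247885.14400
D_3 = 302915.64597
D_4 = 370162.91937
Terminal value at year 4: TV = D_4×(1+g_2)/(r−g_2) = 388671.06534/0.044 = 8833433.30322
P_0 = D_1/(1+r)^1 + D_2/(1+r)^2 + D_3/(1+r)^3 + D_4/(1+r)^4 + TV/(1+r)^4
    = 185422.30347 + 207117.05196 + 231350.12568 + 258418.51333 + 6166805.43173 = 7049113.42618

€7049113.43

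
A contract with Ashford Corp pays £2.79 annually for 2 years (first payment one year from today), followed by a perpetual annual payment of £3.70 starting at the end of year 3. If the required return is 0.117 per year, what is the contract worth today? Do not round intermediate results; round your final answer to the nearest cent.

£30.08

PV of 2-year annuity: £2.79 × [1 − (1+0.117)^−2] / 0.117 = 4.73390
Perpetuity value at year 2: £3.70 / 0.117 = 31.62393
PV of perpetuity: 31.62393 / (1+0.117)^2 = 25.34600
Total PV = 4.73390 + 25.34600 = 30.07990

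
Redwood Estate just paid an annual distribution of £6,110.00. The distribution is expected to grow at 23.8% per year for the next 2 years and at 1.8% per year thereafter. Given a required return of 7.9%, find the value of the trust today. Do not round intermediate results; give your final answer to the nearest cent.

£149286.22

D_1 = 7564.18000
D_2 = 9364.45484
Terminal value at year 2: TV = D_2×(1+g_2)/(r−g_2) = 9533.01503/0.061 = 156278.93487
P_0 = D_1/(1+r)^1 + D_2/(1+r)^2 + TV/(1+r)^2
    = 7010.36145 + 8043.39895 + 134232.46121 = 149286.22161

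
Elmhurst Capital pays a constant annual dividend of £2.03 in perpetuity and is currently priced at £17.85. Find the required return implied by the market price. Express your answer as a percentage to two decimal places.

11.37%

P = C/r ⇒ r = C/P = £2.03/£17.85 = 0.113725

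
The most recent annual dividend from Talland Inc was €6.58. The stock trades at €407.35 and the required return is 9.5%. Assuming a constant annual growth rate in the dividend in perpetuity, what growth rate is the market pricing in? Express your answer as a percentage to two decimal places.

7.76%

P = D₀(1+g)/(r−g) ⇒ P(r−g) = D₀(1+g) ⇒ g(P+D₀) = P·r − D₀
g = (P·r − D₀)/(P + D₀) = (€407.35×0.095 − €6.58) / (€407.35 + €6.58) = 0.077593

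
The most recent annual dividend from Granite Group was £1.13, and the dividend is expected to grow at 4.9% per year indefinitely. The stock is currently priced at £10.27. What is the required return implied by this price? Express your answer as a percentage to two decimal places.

16.44%

D₁ = £1.13 × 1.049 = £1.1854
P = D₁/(r − g) ⇒ r = D₁/P + g = £1.1854/£10.27 + 0.049 = 0.115421 + 0.049 = 0.164421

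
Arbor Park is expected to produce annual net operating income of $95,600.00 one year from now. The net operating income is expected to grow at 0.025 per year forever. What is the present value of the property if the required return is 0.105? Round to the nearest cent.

Growing perpetuity: P = D₁ / (r − g) = $95,600.0000 / (0.105 − 0.025) = $1,195,000.00

$1195000.00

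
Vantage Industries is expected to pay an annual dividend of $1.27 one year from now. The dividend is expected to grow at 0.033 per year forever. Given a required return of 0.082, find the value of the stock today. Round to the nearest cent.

Growing perpetuity: P = D₁ / (r − g) = $1.2700 / (0.082 − 0.033) = $25.92

$25.92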